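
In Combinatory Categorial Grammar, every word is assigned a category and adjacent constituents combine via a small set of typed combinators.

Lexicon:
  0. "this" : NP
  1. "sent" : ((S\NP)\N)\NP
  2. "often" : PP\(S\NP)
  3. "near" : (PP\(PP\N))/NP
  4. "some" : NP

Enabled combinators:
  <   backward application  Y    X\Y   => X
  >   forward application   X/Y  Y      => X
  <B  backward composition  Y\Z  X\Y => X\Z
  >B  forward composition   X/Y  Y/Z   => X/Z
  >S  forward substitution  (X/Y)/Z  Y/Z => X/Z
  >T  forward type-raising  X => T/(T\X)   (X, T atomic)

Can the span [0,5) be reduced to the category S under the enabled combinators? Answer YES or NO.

NO

NP ((S\NP)\N)\NP PP\(S\NP) (PP\(PP\N))/NP NP
CKY chart[0,5] = {N/(N\PP), NP/(NP\PP), PP, PP/(PP\PP), S/(S\PP)}; S ∉ chart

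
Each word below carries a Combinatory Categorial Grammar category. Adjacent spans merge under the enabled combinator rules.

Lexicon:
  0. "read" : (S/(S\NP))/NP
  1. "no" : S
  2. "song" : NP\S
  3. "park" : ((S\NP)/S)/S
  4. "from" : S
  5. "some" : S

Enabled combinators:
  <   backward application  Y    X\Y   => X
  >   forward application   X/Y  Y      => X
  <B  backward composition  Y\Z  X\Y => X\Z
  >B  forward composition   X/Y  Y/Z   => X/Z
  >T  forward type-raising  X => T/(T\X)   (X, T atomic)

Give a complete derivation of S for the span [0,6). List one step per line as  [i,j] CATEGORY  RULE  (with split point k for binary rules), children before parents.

[0,1] (S/(S\NP))/NP  lex  "read"
[1,2] S  lex  "no"
[2,3] NP\S  lex  "song"
[1,3] NP  <  k=2
[0,3] S/(S\NP)  >  k=1
[3,4] ((S\NP)/S)/S  lex  "park"
[4,5] S  lex  "from"
[3,5] (S\NP)/S  >  k=4
[5,6] S  lex  "some"
[3,6] S\NP  >  k=5
[0,6] S  >  k=3

[0,6] S   >
  [0,3] S/(S\NP)   >
    [0,1] "read" : (S/(S\NP))/NP
    [1,3] NP   <
      [1,2] "no" : S
      [2,3] "song" : NP\S
  [3,6] S\NP   >
    [3,5] (S\NP)/S   >
      [3,4] "park" : ((S\NP)/S)/S
      [4,5] "from" : S
    [5,6] "some" : S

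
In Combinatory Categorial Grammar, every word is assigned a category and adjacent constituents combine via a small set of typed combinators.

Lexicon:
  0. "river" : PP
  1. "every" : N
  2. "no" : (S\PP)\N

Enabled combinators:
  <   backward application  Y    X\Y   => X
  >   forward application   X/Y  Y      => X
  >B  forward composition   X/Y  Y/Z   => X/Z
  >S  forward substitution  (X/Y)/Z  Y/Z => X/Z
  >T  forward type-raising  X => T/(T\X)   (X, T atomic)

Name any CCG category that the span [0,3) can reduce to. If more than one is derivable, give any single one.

[0,3] S   <
  [0,1] "river" : PP
  [1,3] S\PP   <
    [1,2] "every" : N
    [2,3] "no" : (S\PP)\N

S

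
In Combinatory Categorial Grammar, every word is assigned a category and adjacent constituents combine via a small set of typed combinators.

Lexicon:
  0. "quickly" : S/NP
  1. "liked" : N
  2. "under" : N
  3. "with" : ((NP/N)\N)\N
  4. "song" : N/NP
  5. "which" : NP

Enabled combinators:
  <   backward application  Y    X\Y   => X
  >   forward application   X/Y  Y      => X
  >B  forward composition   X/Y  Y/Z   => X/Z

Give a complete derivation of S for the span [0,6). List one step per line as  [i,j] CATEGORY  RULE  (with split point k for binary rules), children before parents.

[0,6] S   >
  [0,4] S/N   >B
    [0,1] "quickly" : S/NP
    [1,4] NP/N   <
      [1,2] "liked" : N
      [2,4] (NP/N)\N   <
        [2,3] "under" : N
        [3,4] "with" : ((NP/N)\N)\N
  [4,6] N   >
    [4,5] "song" : N/NP
    [5,6] "which" : NP

[0,1] S/NP  lex  "quickly"
[1,2] N  lex  "liked"
[2,3] N  lex  "under"
[3,4] ((NP/N)\N)\N  lex  "with"
[2,4] (NP/N)\N  <  k=3
[1,4] NP/N  <  k=2
[0,4] S/N  >B  k=1
[4,5] N/NP  lex  "song"
[5,6] NP  lex  "which"
[4,6] N  >  k=5
[0,6] S  >  k=4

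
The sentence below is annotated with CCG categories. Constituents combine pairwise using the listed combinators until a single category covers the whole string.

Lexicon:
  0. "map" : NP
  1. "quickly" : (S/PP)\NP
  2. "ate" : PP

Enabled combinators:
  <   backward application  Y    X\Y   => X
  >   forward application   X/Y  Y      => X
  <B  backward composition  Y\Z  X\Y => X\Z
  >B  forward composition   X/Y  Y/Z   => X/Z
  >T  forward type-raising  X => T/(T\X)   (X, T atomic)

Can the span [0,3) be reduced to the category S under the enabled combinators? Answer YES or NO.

[0,3] S   >
  [0,2] S/PP   <
    [0,1] "map" : NP
    [1,2] "quickly" : (S/PP)\NP
  [2,3] "ate" : PP

YES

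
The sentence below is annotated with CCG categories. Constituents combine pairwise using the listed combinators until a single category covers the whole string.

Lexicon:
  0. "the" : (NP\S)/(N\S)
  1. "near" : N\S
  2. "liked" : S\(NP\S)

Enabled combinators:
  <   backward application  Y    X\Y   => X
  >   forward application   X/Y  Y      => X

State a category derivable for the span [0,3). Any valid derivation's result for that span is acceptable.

[0,3] S   <
  [0,2] NP\S   >
    [0,1] "the" : (NP\S)/(N\S)
    [1,2] "near" : N\S
  [2,3] "liked" : S\(NP\S)

S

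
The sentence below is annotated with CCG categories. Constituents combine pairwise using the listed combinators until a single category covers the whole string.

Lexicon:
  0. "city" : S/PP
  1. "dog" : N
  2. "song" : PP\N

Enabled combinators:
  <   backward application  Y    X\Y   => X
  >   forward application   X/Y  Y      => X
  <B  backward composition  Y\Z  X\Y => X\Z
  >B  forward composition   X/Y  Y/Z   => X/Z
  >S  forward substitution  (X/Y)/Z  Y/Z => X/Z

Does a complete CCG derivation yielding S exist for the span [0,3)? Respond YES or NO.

[0,3] S   >
  [0,1] "city" : S/PP
  [1,3] PP   <
    [1,2] "dog" : N
    [2,3] "song" : PP\N

YES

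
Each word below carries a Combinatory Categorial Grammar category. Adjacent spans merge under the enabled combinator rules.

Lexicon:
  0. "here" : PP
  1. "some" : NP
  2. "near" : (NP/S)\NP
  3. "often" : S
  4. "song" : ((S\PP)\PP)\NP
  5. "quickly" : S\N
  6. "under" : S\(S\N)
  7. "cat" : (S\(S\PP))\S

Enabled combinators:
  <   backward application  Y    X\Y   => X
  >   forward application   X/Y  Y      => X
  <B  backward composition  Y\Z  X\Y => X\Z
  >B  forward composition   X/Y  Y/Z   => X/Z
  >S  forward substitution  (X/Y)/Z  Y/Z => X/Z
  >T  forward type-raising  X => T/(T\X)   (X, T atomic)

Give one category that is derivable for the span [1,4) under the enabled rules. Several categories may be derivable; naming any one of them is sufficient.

NP

[0,8] S   <
  [0,5] S\PP   <
    [0,1] "here" : PP
    [1,5] (S\PP)\PP   <
      [1,4] NP   >
        [1,3] NP/S   <
          [1,2] "some" : NP
          [2,3] "near" : (NP/S)\NP
        [3,4] "often" : S
      [4,5] "song" : ((S\PP)\PP)\NP
  [5,8] S\(S\PP)   <
    [5,7] S   <
      [5,6] "quickly" : S\N
      [6,7] "under" : S\(S\N)
    [7,8] "cat" : (S\(S\PP))\S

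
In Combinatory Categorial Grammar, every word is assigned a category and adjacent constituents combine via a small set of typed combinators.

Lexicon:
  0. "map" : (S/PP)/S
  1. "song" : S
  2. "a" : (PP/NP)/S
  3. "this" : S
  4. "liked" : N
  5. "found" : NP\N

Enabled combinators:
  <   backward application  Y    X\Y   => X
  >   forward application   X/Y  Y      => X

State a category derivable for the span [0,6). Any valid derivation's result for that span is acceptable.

[0,6] S   >
  [0,2] S/PP   >
    [0,1] "map" : (S/PP)/S
    [1,2] "song" : S
  [2,6] PP   >
    [2,4] PP/NP   >
      [2,3] "a" : (PP/NP)/S
      [3,4] "this" : S
    [4,6] NP   <
      [4,5] "liked" : N
      [5,6] "found" : NP\N

S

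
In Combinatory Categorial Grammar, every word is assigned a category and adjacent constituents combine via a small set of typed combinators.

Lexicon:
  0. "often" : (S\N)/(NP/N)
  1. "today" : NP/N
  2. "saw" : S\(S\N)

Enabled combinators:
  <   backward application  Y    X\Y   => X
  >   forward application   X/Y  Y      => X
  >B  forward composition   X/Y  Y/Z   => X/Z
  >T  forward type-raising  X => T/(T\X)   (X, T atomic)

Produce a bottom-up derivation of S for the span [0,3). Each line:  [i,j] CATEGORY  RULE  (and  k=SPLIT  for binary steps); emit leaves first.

[0,3] S   <
  [0,2] S\N   >
    [0,1] "often" : (S\N)/(NP/N)
    [1,2] "today" : NP/N
  [2,3] "saw" : S\(S\N)

[0,1] (S\N)/(NP/N)  lex  "often"
[1,2] NP/N  lex  "today"
[0,2] S\N  >  k=1
[2,3] S\(S\N)  lex  "saw"
[0,3] S  <  k=2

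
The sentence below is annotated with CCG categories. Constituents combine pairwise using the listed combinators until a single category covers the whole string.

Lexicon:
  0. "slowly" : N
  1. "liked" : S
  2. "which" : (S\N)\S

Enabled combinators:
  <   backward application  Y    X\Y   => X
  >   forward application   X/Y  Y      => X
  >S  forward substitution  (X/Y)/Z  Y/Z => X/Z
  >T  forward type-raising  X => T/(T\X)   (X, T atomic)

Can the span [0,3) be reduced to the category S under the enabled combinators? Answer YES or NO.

[0,3] S   <
  [0,1] "slowly" : N
  [1,3] S\N   <
    [1,2] "liked" : S
    [2,3] "which" : (S\N)\S

YES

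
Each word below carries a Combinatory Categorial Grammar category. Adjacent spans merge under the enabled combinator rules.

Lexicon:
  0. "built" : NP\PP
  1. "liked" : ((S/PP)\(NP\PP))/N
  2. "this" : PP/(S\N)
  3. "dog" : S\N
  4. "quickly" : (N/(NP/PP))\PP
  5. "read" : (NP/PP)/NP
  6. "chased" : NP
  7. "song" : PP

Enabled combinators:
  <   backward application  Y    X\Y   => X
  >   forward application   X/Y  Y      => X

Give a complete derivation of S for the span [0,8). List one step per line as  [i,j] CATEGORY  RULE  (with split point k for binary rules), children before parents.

[0,1] NP\PP  lex  "built"
[1,2] ((S/PP)\(NP\PP))/N  lex  "liked"
[2,3] PP/(S\N)  lex  "this"
[3,4] S\N  lex  "dog"
[2,4] PP  >  k=3
[4,5] (N/(NP/PP))\PP  lex  "quickly"
[2,5] N/(NP/PP)  <  k=4
[5,6] (NP/PP)/NP  lex  "read"
[6,7] NP  lex  "chased"
[5,7] NP/PP  >  k=6
[2,7] N  >  k=5
[1,7] (S/PP)\(NP\PP)  >  k=2
[0,7] S/PP  <  k=1
[7,8] PP  lex  "song"
[0,8] S  >  k=7

[0,8] S   >
  [0,7] S/PP   <
    [0,1] "built" : NP\PP
    [1,7] (S/PP)\(NP\PP)   >
      [1,2] "liked" : ((S/PP)\(NP\PP))/N
      [2,7] N   >
        [2,5] N/(NP/PP)   <
          [2,4] PP   >
            [2,3] "this" : PP/(S\N)
            [3,4] "dog" : S\N
          [4,5] "quickly" : (N/(NP/PP))\PP
        [5,7] NP/PP   >
          [5,6] "read" : (NP/PP)/NP
          [6,7] "chased" : NP
  [7,8] "song" : PP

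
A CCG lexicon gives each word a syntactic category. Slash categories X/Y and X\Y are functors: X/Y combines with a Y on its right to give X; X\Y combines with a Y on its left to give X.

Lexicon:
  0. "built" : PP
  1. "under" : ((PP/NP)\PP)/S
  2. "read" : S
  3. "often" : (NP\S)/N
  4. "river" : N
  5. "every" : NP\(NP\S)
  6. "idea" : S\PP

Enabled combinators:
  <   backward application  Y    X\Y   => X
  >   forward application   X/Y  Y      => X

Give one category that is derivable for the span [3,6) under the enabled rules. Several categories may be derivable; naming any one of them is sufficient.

NP

[0,7] S   <
  [0,6] PP   >
    [0,3] PP/NP   <
      [0,1] "built" : PP
      [1,3] (PP/NP)\PP   >
        [1,2] "under" : ((PP/NP)\PP)/S
        [2,3] "read" : S
    [3,6] NP   <
      [3,5] NP\S   >
        [3,4] "often" : (NP\S)/N
        [4,5] "river" : N
      [5,6] "every" : NP\(NP\S)
  [6,7] "idea" : S\PP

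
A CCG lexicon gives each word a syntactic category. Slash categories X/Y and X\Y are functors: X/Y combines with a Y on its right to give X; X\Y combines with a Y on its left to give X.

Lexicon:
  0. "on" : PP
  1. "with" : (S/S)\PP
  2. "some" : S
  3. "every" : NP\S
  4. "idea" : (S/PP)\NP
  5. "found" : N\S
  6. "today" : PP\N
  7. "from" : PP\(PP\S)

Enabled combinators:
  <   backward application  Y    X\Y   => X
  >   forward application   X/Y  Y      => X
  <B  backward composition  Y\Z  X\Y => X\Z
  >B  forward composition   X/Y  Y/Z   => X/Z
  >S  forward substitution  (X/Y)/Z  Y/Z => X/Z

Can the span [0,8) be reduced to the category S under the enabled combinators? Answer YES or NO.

[0,8] S   >
  [0,5] S/PP   >B
    [0,2] S/S   <
      [0,1] "on" : PP
      [1,2] "with" : (S/S)\PP
    [2,5] S/PP   <
      [2,4] NP   <
        [2,3] "some" : S
        [3,4] "every" : NP\S
      [4,5] "idea" : (S/PP)\NP
  [5,8] PP   <
    [5,7] PP\S   <B
      [5,6] "found" : N\S
      [6,7] "today" : PP\N
    [7,8] "from" : PP\(PP\S)

YES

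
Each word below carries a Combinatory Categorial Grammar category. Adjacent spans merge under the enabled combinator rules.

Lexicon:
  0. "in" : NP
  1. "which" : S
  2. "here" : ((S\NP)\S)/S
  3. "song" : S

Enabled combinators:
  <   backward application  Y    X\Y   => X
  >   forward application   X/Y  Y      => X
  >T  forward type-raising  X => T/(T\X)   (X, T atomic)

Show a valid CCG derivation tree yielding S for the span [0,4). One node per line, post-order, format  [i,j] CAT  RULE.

[0,4] S   <
  [0,1] "in" : NP
  [1,4] S\NP   <
    [1,2] "which" : S
    [2,4] (S\NP)\S   >
      [2,3] "here" : ((S\NP)\S)/S
      [3,4] "song" : S

[0,1] NP  lex  "in"
[1,2] S  lex  "which"
[2,3] ((S\NP)\S)/S  lex  "here"
[3,4] S  lex  "song"
[2,4] (S\NP)\S  >  k=3
[1,4] S\NP  <  k=2
[0,4] S  <  k=1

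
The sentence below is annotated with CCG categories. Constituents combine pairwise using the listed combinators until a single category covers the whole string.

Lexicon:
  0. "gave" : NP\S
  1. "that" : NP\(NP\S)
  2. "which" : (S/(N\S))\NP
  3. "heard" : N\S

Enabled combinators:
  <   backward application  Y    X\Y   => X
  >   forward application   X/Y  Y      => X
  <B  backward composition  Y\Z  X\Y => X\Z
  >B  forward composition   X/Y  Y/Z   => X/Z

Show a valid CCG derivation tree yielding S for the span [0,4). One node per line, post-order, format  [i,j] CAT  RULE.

[0,1] NP\S  lex  "gave"
[1,2] NP\(NP\S)  lex  "that"
[0,2] NP  <  k=1
[2,3] (S/(N\S))\NP  lex  "which"
[0,3] S/(N\S)  <  k=2
[3,4] N\S  lex  "heard"
[0,4] S  >  k=3

[0,4] S   >
  [0,3] S/(N\S)   <
    [0,2] NP   <
      [0,1] "gave" : NP\S
      [1,2] "that" : NP\(NP\S)
    [2,3] "which" : (S/(N\S))\NP
  [3,4] "heard" : N\S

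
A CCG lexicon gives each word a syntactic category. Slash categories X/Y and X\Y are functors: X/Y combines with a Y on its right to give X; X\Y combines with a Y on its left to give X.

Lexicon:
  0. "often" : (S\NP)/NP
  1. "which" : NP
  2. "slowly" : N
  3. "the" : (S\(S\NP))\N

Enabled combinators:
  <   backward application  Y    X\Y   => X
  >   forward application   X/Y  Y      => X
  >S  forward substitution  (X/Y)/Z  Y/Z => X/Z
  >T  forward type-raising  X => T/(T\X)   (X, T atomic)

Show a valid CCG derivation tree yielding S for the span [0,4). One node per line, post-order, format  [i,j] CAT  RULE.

[0,4] S   <
  [0,2] S\NP   >
    [0,1] "often" : (S\NP)/NP
    [1,2] "which" : NP
  [2,4] S\(S\NP)   <
    [2,3] "slowly" : N
    [3,4] "the" : (S\(S\NP))\N

[0,1] (S\NP)/NP  lex  "often"
[1,2] NP  lex  "which"
[0,2] S\NP  >  k=1
[2,3] N  lex  "slowly"
[3,4] (S\(S\NP))\N  lex  "the"
[2,4] S\(S\NP)  <  k=3
[0,4] S  <  k=2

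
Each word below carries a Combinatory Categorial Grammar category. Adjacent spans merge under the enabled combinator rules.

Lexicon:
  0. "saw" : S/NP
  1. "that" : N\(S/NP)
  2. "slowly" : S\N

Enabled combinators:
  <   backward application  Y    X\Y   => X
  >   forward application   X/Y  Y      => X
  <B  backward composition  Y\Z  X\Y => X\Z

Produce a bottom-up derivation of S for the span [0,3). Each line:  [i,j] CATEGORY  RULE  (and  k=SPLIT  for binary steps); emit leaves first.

[0,3] S   <
  [0,2] N   <
    [0,1] "saw" : S/NP
    [1,2] "that" : N\(S/NP)
  [2,3] "slowly" : S\N

[0,1] S/NP  lex  "saw"
[1,2] N\(S/NP)  lex  "that"
[0,2] N  <  k=1
[2,3] S\N  lex  "slowly"
[0,3] S  <  k=2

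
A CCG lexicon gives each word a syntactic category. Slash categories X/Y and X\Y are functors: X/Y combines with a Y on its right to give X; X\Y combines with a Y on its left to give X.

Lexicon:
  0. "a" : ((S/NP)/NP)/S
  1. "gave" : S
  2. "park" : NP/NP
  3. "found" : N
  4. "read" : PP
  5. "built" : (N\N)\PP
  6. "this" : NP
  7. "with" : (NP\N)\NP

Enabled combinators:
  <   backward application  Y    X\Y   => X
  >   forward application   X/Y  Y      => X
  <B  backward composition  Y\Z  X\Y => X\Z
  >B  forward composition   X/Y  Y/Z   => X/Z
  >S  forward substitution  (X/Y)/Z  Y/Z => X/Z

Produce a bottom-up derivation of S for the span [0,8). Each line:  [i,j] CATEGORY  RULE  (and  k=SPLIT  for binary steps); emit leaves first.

[0,8] S   >
  [0,3] S/NP   >S
    [0,2] (S/NP)/NP   >
      [0,1] "a" : ((S/NP)/NP)/S
      [1,2] "gave" : S
    [2,3] "park" : NP/NP
  [3,8] NP   <
    [3,4] "found" : N
    [4,8] NP\N   <B
      [4,6] N\N   <
        [4,5] "read" : PP
        [5,6] "built" : (N\N)\PP
      [6,8] NP\N   <
        [6,7] "this" : NP
        [7,8] "with" : (NP\N)\NP

[0,1] ((S/NP)/NP)/S  lex  "a"
[1,2] S  lex  "gave"
[0,2] (S/NP)/NP  >  k=1
[2,3] NP/NP  lex  "park"
[0,3] S/NP  >S  k=2
[3,4] N  lex  "found"
[4,5] PP  lex  "read"
[5,6] (N\N)\PP  lex  "built"
[4,6] N\N  <  k=5
[6,7] NP  lex  "this"
[7,8] (NP\N)\NP  lex  "with"
[6,8] NP\N  <  k=7
[4,8] NP\N  <B  k=6
[3,8] NP  <  k=4
[0,8] S  >  k=3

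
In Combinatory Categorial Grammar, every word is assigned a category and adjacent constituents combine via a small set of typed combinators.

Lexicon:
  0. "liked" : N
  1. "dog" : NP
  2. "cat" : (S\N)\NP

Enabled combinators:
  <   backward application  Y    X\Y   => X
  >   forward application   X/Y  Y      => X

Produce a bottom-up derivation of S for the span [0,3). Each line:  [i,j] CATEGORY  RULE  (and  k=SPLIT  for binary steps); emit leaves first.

[0,3] S   <
  [0,1] "liked" : N
  [1,3] S\N   <
    [1,2] "dog" : NP
    [2,3] "cat" : (S\N)\NP

[0,1] N  lex  "liked"
[1,2] NP  lex  "dog"
[2,3] (S\N)\NP  lex  "cat"
[1,3] S\N  <  k=2
[0,3] S  <  k=1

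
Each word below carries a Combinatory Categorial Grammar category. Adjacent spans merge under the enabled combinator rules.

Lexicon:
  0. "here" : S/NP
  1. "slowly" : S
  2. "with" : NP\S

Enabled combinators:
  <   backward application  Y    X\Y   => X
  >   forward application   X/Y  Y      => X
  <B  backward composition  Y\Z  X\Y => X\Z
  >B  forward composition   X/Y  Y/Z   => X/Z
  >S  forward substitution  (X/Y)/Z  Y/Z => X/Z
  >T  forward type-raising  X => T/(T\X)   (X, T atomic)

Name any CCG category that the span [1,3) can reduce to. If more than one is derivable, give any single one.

[0,3] S   >
  [0,1] "here" : S/NP
  [1,3] NP   <
    [1,2] "slowly" : S
    [2,3] "with" : NP\S

NP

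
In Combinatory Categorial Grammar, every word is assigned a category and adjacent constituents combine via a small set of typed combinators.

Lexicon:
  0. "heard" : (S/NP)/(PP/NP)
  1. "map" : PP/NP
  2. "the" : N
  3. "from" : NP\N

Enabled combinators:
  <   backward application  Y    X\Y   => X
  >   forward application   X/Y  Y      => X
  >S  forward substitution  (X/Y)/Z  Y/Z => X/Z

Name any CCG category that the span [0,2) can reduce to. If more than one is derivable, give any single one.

[0,4] S   >
  [0,2] S/NP   >
    [0,1] "heard" : (S/NP)/(PP/NP)
    [1,2] "map" : PP/NP
  [2,4] NP   <
    [2,3] "the" : N
    [3,4] "from" : NP\N

S/NP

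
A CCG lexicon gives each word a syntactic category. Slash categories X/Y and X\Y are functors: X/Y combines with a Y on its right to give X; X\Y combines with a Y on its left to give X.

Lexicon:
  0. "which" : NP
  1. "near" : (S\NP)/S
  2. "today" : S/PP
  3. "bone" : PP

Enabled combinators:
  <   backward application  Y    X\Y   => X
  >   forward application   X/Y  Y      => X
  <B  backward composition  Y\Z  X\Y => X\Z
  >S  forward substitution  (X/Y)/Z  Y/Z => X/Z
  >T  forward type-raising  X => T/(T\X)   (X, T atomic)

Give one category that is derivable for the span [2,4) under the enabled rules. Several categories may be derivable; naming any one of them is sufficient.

S

[0,4] S   >
  [0,1] S/(S\NP)   >T
    [0,1] "which" : NP
  [1,4] S\NP   >
    [1,2] "near" : (S\NP)/S
    [2,4] S   >
      [2,3] "today" : S/PP
      [3,4] "bone" : PP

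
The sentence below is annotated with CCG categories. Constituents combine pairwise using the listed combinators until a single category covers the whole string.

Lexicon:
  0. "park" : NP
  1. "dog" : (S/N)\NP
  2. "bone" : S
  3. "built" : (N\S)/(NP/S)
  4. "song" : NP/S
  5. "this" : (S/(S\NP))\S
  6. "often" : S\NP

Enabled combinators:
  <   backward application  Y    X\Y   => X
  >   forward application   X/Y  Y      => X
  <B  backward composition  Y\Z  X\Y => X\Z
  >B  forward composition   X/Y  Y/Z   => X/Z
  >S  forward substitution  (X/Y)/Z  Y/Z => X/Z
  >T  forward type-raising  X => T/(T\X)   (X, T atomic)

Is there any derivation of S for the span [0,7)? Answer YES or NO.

YES

[0,7] S   >
  [0,6] S/(S\NP)   <
    [0,5] S   >
      [0,2] S/N   <
        [0,1] "park" : NP
        [1,2] "dog" : (S/N)\NP
      [2,5] N   >
        [2,3] N/(N\S)   >T
          [2,3] "bone" : S
        [3,5] N\S   >
          [3,4] "built" : (N\S)/(NP/S)
          [4,5] "song" : NP/S
    [5,6] "this" : (S/(S\NP))\S
  [6,7] "often" : S\NP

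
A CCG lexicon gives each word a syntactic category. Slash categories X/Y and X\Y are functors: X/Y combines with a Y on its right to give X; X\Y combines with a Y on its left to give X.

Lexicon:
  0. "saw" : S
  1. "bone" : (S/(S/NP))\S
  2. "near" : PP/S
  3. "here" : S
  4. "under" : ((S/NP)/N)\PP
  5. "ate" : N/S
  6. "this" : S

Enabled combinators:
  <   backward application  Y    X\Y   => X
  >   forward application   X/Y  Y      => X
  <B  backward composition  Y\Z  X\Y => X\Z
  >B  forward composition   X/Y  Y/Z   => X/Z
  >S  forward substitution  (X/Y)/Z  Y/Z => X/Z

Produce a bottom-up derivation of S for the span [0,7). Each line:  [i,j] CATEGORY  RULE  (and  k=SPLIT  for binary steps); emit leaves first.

[0,7] S   >
  [0,5] S/N   >B
    [0,2] S/(S/NP)   <
      [0,1] "saw" : S
      [1,2] "bone" : (S/(S/NP))\S
    [2,5] (S/NP)/N   <
      [2,4] PP   >
        [2,3] "near" : PP/S
        [3,4] "here" : S
      [4,5] "under" : ((S/NP)/N)\PP
  [5,7] N   >
    [5,6] "ate" : N/S
    [6,7] "this" : S

[0,1] S  lex  "saw"
[1,2] (S/(S/NP))\S  lex  "bone"
[0,2] S/(S/NP)  <  k=1
[2,3] PP/S  lex  "near"
[3,4] S  lex  "here"
[2,4] PP  >  k=3
[4,5] ((S/NP)/N)\PP  lex  "under"
[2,5] (S/NP)/N  <  k=4
[0,5] S/N  >B  k=2
[5,6] N/S  lex  "ate"
[6,7] S  lex  "this"
[5,7] N  >  k=6
[0,7] S  >  k=5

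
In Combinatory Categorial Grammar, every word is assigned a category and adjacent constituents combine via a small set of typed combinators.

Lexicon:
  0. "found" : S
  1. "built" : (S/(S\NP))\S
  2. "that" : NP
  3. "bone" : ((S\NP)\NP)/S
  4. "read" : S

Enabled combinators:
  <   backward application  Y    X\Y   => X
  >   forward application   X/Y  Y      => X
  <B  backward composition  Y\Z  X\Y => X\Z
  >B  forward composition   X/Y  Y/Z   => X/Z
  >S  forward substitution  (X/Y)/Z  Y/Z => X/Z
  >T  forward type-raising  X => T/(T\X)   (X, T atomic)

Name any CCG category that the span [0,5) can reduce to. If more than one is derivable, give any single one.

[0,5] S   >
  [0,2] S/(S\NP)   <
    [0,1] "found" : S
    [1,2] "built" : (S/(S\NP))\S
  [2,5] S\NP   <
    [2,3] "that" : NP
    [3,5] (S\NP)\NP   >
      [3,4] "bone" : ((S\NP)\NP)/S
      [4,5] "read" : S

S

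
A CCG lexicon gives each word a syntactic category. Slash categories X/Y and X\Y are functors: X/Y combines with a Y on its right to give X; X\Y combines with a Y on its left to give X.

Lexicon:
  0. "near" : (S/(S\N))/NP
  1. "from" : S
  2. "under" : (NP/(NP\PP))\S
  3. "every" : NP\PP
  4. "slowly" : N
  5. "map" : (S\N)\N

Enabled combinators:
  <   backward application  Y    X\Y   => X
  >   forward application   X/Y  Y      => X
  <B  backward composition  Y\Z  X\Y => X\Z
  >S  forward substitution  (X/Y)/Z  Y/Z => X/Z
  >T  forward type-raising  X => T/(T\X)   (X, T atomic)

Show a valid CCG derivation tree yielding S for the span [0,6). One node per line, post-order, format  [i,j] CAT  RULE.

[0,6] S   >
  [0,4] S/(S\N)   >
    [0,1] "near" : (S/(S\N))/NP
    [1,4] NP   >
      [1,3] NP/(NP\PP)   <
        [1,2] "from" : S
        [2,3] "under" : (NP/(NP\PP))\S
      [3,4] "every" : NP\PP
  [4,6] S\N   <
    [4,5] "slowly" : N
    [5,6] "map" : (S\N)\N

[0,1] (S/(S\N))/NP  lex  "near"
[1,2] S  lex  "from"
[2,3] (NP/(NP\PP))\S  lex  "under"
[1,3] NP/(NP\PP)  <  k=2
[3,4] NP\PP  lex  "every"
[1,4] NP  >  k=3
[0,4] S/(S\N)  >  k=1
[4,5] N  lex  "slowly"
[5,6] (S\N)\N  lex  "map"
[4,6] S\N  <  k=5
[0,6] S  >  k=4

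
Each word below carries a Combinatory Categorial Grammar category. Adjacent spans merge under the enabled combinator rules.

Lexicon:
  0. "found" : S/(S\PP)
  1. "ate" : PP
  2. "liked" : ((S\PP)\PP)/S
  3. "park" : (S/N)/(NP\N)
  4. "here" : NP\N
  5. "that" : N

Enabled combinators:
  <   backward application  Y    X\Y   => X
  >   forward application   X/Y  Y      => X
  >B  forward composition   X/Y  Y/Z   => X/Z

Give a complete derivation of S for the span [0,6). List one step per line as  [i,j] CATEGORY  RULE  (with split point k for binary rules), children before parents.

[0,6] S   >
  [0,1] "found" : S/(S\PP)
  [1,6] S\PP   <
    [1,2] "ate" : PP
    [2,6] (S\PP)\PP   >
      [2,3] "liked" : ((S\PP)\PP)/S
      [3,6] S   >
        [3,5] S/N   >
          [3,4] "park" : (S/N)/(NP\N)
          [4,5] "here" : NP\N
        [5,6] "that" : N

[0,1] S/(S\PP)  lex  "found"
[1,2] PP  lex  "ate"
[2,3] ((S\PP)\PP)/S  lex  "liked"
[3,4] (S/N)/(NP\N)  lex  "park"
[4,5] NP\N  lex  "here"
[3,5] S/N  >  k=4
[5,6] N  lex  "that"
[3,6] S  >  k=5
[2,6] (S\PP)\PP  >  k=3
[1,6] S\PP  <  k=2
[0,6] S  >  k=1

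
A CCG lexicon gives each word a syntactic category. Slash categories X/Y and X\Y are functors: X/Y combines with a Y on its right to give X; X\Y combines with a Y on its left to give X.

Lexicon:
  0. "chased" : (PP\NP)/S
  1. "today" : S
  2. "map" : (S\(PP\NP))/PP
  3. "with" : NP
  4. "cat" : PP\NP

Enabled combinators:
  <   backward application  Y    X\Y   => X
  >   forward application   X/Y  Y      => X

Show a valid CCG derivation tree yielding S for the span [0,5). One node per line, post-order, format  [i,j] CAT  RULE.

[0,1] (PP\NP)/S  lex  "chased"
[1,2] S  lex  "today"
[0,2] PP\NP  >  k=1
[2,3] (S\(PP\NP))/PP  lex  "map"
[3,4] NP  lex  "with"
[4,5] PP\NP  lex  "cat"
[3,5] PP  <  k=4
[2,5] S\(PP\NP)  >  k=3
[0,5] S  <  k=2

[0,5] S   <
  [0,2] PP\NP   >
    [0,1] "chased" : (PP\NP)/S
    [1,2] "today" : S
  [2,5] S\(PP\NP)   >
    [2,3] "map" : (S\(PP\NP))/PP
    [3,5] PP   <
      [3,4] "with" : NP
      [4,5] "cat" : PP\NP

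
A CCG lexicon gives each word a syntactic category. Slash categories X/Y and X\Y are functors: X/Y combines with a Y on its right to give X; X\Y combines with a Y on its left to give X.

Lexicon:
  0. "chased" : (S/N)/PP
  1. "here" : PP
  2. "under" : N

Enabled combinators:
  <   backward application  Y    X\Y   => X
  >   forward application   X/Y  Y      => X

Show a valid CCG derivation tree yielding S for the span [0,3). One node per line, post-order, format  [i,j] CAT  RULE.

[0,3] S   >
  [0,2] S/N   >
    [0,1] "chased" : (S/N)/PP
    [1,2] "here" : PP
  [2,3] "under" : N

[0,1] (S/N)/PP  lex  "chased"
[1,2] PP  lex  "here"
[0,2] S/N  >  k=1
[2,3] N  lex  "under"
[0,3] S  >  k=2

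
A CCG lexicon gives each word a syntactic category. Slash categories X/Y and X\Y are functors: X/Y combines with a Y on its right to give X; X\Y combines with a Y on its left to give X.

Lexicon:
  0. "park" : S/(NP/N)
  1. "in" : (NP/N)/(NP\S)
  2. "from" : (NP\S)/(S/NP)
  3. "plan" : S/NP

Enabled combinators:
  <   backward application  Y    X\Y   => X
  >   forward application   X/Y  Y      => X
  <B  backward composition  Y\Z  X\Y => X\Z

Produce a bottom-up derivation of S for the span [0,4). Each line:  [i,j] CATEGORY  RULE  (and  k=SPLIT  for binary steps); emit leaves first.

[0,4] S   >
  [0,1] "park" : S/(NP/N)
  [1,4] NP/N   >
    [1,2] "in" : (NP/N)/(NP\S)
    [2,4] NP\S   >
      [2,3] "from" : (NP\S)/(S/NP)
      [3,4] "plan" : S/NP

[0,1] S/(NP/N)  lex  "park"
[1,2] (NP/N)/(NP\S)  lex  "in"
[2,3] (NP\S)/(S/NP)  lex  "from"
[3,4] S/NP  lex  "plan"
[2,4] NP\S  >  k=3
[1,4] NP/N  >  k=2
[0,4] S  >  k=1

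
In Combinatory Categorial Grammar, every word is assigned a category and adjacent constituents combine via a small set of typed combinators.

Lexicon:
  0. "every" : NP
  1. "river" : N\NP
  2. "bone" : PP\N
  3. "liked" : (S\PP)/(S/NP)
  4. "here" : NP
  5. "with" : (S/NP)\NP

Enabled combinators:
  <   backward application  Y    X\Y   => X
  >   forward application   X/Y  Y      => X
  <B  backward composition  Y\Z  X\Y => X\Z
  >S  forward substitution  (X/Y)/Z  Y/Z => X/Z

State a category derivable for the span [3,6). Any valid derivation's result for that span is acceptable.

[0,6] S   <
  [0,1] "every" : NP
  [1,6] S\NP   <B
    [1,3] PP\NP   <B
      [1,2] "river" : N\NP
      [2,3] "bone" : PP\N
    [3,6] S\PP   >
      [3,4] "liked" : (S\PP)/(S/NP)
      [4,6] S/NP   <
        [4,5] "here" : NP
        [5,6] "with" : (S/NP)\NP

S\PP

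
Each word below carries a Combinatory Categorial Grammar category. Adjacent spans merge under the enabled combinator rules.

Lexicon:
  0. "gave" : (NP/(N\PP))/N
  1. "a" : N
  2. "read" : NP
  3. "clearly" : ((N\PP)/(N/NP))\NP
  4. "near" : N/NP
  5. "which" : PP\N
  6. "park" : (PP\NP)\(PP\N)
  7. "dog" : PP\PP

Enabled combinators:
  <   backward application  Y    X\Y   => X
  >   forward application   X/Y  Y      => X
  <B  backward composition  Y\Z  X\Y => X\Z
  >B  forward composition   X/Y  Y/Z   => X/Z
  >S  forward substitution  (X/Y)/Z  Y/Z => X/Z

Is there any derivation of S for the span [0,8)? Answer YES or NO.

(NP/(N\PP))/N N NP ((N\PP)/(N/NP))\NP N/NP PP\N (PP\NP)\(PP\N) PP\PP
CKY chart[0,8] = {PP}; S ∉ chart

NO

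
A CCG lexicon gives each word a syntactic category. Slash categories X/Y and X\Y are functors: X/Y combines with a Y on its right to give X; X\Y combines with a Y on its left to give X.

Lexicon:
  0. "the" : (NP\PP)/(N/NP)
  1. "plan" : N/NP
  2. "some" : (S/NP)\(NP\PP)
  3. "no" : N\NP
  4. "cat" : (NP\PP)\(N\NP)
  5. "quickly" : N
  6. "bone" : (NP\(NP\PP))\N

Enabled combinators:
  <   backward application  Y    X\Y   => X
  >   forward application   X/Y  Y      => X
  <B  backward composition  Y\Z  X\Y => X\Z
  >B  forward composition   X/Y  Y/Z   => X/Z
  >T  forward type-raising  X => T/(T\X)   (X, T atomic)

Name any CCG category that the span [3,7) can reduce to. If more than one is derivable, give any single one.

NP

[0,7] S   >
  [0,3] S/NP   <
    [0,2] NP\PP   >
      [0,1] "the" : (NP\PP)/(N/NP)
      [1,2] "plan" : N/NP
    [2,3] "some" : (S/NP)\(NP\PP)
  [3,7] NP   <
    [3,5] NP\PP   <
      [3,4] "no" : N\NP
      [4,5] "cat" : (NP\PP)\(N\NP)
    [5,7] NP\(NP\PP)   <
      [5,6] "quickly" : N
      [6,7] "bone" : (NP\(NP\PP))\N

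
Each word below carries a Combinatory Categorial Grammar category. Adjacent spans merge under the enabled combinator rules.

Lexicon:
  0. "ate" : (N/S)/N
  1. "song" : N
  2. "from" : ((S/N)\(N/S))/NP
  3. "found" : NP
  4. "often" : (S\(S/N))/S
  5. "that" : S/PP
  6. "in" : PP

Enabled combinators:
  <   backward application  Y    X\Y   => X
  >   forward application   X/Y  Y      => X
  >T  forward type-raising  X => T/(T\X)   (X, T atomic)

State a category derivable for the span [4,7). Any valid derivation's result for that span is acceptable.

[0,7] S   <
  [0,4] S/N   <
    [0,2] N/S   >
      [0,1] "ate" : (N/S)/N
      [1,2] "song" : N
    [2,4] (S/N)\(N/S)   >
      [2,3] "from" : ((S/N)\(N/S))/NP
      [3,4] "found" : NP
  [4,7] S\(S/N)   >
    [4,5] "often" : (S\(S/N))/S
    [5,7] S   >
      [5,6] "that" : S/PP
      [6,7] "in" : PP

S\(S/N)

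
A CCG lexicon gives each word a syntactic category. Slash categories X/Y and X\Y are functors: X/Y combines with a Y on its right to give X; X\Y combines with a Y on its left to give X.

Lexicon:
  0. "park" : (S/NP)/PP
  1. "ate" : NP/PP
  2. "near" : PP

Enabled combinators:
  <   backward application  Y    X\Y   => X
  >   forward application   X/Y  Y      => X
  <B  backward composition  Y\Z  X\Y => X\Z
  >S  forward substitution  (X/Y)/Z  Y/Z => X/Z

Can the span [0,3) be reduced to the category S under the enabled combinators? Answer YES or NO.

YES

[0,3] S   >
  [0,2] S/PP   >S
    [0,1] "park" : (S/NP)/PP
    [1,2] "ate" : NP/PP
  [2,3] "near" : PP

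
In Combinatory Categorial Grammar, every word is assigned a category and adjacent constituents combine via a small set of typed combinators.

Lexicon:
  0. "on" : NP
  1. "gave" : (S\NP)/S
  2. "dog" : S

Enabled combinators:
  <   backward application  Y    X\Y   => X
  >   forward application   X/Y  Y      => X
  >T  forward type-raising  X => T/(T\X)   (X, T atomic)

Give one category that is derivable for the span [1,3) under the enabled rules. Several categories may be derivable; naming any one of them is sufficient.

[0,3] S   <
  [0,1] "on" : NP
  [1,3] S\NP   >
    [1,2] "gave" : (S\NP)/S
    [2,3] "dog" : S

S\NP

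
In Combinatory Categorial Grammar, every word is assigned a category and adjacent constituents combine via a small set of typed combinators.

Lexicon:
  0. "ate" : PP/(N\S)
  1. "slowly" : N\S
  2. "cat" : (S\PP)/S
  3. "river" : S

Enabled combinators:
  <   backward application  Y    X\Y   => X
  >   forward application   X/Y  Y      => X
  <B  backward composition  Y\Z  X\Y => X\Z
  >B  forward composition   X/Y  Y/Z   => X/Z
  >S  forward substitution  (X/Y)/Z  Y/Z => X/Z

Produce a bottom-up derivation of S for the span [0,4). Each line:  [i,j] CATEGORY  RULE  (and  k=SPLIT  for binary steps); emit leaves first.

[0,4] S   <
  [0,2] PP   >
    [0,1] "ate" : PP/(N\S)
    [1,2] "slowly" : N\S
  [2,4] S\PP   >
    [2,3] "cat" : (S\PP)/S
    [3,4] "river" : S

[0,1] PP/(N\S)  lex  "ate"
[1,2] N\S  lex  "slowly"
[0,2] PP  >  k=1
[2,3] (S\PP)/S  lex  "cat"
[3,4] S  lex  "river"
[2,4] S\PP  >  k=3
[0,4] S  <  k=2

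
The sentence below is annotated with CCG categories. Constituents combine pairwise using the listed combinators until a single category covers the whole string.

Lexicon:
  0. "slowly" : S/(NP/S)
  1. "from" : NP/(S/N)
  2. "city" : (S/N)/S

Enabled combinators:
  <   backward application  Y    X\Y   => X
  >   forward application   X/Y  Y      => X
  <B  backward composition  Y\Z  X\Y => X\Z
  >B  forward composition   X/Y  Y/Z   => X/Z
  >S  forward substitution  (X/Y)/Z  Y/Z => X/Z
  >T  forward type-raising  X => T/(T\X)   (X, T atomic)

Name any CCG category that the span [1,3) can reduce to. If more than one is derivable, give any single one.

NP/S

[0,3] S   >
  [0,1] "slowly" : S/(NP/S)
  [1,3] NP/S   >B
    [1,2] "from" : NP/(S/N)
    [2,3] "city" : (S/N)/S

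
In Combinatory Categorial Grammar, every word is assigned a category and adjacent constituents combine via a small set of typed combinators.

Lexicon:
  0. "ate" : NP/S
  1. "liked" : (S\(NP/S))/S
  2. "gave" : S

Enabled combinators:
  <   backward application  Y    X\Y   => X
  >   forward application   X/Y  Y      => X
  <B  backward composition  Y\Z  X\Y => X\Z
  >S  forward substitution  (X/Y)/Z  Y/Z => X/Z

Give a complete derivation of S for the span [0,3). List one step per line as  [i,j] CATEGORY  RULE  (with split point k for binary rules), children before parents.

[0,1] NP/S  lex  "ate"
[1,2] (S\(NP/S))/S  lex  "liked"
[2,3] S  lex  "gave"
[1,3] S\(NP/S)  >  k=2
[0,3] S  <  k=1

[0,3] S   <
  [0,1] "ate" : NP/S
  [1,3] S\(NP/S)   >
    [1,2] "liked" : (S\(NP/S))/S
    [2,3] "gave" : S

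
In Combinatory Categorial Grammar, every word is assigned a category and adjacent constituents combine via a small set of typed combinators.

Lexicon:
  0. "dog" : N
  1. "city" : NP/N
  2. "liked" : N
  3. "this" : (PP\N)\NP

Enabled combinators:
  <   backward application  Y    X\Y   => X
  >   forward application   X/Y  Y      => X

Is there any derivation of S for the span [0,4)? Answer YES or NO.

NO

N NP/N N (PP\N)\NP
CKY chart[0,4] = {PP}; S ∉ chart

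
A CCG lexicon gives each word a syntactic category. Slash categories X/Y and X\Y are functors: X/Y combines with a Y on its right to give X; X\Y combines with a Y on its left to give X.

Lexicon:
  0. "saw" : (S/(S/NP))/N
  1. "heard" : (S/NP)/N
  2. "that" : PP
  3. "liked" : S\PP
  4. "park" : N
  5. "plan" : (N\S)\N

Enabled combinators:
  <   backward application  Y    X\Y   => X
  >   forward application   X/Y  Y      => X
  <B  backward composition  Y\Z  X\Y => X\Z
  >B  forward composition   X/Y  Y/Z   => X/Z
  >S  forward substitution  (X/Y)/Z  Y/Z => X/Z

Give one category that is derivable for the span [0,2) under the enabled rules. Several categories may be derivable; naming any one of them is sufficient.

S/N

[0,6] S   >
  [0,2] S/N   >S
    [0,1] "saw" : (S/(S/NP))/N
    [1,2] "heard" : (S/NP)/N
  [2,6] N   <
    [2,3] "that" : PP
    [3,6] N\PP   <B
      [3,4] "liked" : S\PP
      [4,6] N\S   <
        [4,5] "park" : N
        [5,6] "plan" : (N\S)\N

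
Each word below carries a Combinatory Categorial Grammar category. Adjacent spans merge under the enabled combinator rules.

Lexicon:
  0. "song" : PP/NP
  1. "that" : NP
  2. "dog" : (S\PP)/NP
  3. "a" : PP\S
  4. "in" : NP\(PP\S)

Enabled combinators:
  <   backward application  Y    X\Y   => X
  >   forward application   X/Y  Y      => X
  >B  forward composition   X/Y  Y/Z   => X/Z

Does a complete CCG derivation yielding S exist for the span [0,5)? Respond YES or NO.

YES

[0,5] S   <
  [0,2] PP   >
    [0,1] "song" : PP/NP
    [1,2] "that" : NP
  [2,5] S\PP   >
    [2,3] "dog" : (S\PP)/NP
    [3,5] NP   <
      [3,4] "a" : PP\S
      [4,5] "in" : NP\(PP\S)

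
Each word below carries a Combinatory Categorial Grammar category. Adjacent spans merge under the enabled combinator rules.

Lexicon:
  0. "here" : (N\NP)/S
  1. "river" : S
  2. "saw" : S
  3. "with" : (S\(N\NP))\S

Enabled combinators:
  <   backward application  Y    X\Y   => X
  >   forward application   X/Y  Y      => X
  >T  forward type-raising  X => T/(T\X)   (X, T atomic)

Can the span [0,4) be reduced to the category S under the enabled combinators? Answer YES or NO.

YES

[0,4] S   <
  [0,2] N\NP   >
    [0,1] "here" : (N\NP)/S
    [1,2] "river" : S
  [2,4] S\(N\NP)   <
    [2,3] "saw" : S
    [3,4] "with" : (S\(N\NP))\S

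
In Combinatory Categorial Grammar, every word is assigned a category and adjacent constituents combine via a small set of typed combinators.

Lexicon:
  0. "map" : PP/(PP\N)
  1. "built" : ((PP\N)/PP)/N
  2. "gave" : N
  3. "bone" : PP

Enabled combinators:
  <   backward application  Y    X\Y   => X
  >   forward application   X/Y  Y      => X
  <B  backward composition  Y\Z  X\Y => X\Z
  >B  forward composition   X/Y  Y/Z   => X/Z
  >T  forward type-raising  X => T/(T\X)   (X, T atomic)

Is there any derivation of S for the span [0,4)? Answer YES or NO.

PP/(PP\N) ((PP\N)/PP)/N N PP
CKY chart[0,4] = {N/(N\PP), NP/(NP\PP), PP, PP/(PP\PP), S/(S\PP)}; S ∉ chart

NO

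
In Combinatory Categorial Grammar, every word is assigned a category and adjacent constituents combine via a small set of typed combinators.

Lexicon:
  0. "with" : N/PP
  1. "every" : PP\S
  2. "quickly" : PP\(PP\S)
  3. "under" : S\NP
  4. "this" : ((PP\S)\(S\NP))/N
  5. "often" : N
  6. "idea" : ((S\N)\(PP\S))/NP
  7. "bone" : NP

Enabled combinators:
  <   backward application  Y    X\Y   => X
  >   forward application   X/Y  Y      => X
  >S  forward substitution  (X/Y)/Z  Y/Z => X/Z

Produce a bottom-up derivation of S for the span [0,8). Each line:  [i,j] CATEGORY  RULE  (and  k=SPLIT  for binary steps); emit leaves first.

[0,1] N/PP  lex  "with"
[1,2] PP\S  lex  "every"
[2,3] PP\(PP\S)  lex  "quickly"
[1,3] PP  <  k=2
[0,3] N  >  k=1
[3,4] S\NP  lex  "under"
[4,5] ((PP\S)\(S\NP))/N  lex  "this"
[5,6] N  lex  "often"
[4,6] (PP\S)\(S\NP)  >  k=5
[3,6] PP\S  <  k=4
[6,7] ((S\N)\(PP\S))/NP  lex  "idea"
[7,8] NP  lex  "bone"
[6,8] (S\N)\(PP\S)  >  k=7
[3,8] S\N  <  k=6
[0,8] S  <  k=3

[0,8] S   <
  [0,3] N   >
    [0,1] "with" : N/PP
    [1,3] PP   <
      [1,2] "every" : PP\S
      [2,3] "quickly" : PP\(PP\S)
  [3,8] S\N   <
    [3,6] PP\S   <
      [3,4] "under" : S\NP
      [4,6] (PP\S)\(S\NP)   >
        [4,5] "this" : ((PP\S)\(S\NP))/N
        [5,6] "often" : N
    [6,8] (S\N)\(PP\S)   >
      [6,7] "idea" : ((S\N)\(PP\S))/NP
      [7,8] "bone" : NP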